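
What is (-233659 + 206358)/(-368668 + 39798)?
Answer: 27301/328870 ≈ 0.083015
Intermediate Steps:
(-233659 + 206358)/(-368668 + 39798) = -27301/(-328870) = -27301*(-1/328870) = 27301/328870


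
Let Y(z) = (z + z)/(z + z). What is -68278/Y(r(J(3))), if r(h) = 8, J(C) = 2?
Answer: -68278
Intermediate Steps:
Y(z) = 1 (Y(z) = (2*z)/((2*z)) = (2*z)*(1/(2*z)) = 1)
-68278/Y(r(J(3))) = -68278/1 = -68278*1 = -68278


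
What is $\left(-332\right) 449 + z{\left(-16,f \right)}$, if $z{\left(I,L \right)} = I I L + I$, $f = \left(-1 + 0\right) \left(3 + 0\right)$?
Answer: $-149852$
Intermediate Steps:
$f = -3$ ($f = \left(-1\right) 3 = -3$)
$z{\left(I,L \right)} = I + L I^{2}$ ($z{\left(I,L \right)} = I^{2} L + I = L I^{2} + I = I + L I^{2}$)
$\left(-332\right) 449 + z{\left(-16,f \right)} = \left(-332\right) 449 - 16 \left(1 - -48\right) = -149068 - 16 \left(1 + 48\right) = -149068 - 784 = -149852$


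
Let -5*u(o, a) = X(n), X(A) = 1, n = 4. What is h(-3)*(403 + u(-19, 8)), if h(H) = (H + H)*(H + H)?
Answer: 72504/5 ≈ 14501.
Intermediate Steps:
u(o, a) = -⅕ (u(o, a) = -⅕*1 = -⅕)
h(H) = 4*H² (h(H) = (2*H)*(2*H) = 4*H²)
h(-3)*(403 + u(-19, 8)) = (4*(-3)²)*(403 - ⅕) = (4*9)*(2014/5) = 36*(2014/5) = 72504/5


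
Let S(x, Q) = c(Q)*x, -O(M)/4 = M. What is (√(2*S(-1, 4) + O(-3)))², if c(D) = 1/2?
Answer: 11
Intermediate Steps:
c(D) = ½
O(M) = -4*M
S(x, Q) = x/2
(√(2*S(-1, 4) + O(-3)))² = (√(2*((½)*(-1)) - 4*(-3)))² = (√(2*(-½) + 12))² = (√(-1 + 12))² = (√11)² = 11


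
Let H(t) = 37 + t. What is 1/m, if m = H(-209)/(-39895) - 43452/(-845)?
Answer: 6742255/346732576 ≈ 0.019445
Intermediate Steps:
m = 346732576/6742255 (m = (37 - 209)/(-39895) - 43452/(-845) = -172*(-1/39895) - 43452*(-1/845) = 172/39895 + 43452/845 = 346732576/6742255 ≈ 51.427)
1/m = 1/(346732576/6742255) = 6742255/346732576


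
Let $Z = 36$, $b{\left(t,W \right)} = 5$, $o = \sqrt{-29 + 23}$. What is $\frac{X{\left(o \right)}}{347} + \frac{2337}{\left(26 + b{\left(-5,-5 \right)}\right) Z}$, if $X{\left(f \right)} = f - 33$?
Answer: $\frac{258037}{129084} + \frac{i \sqrt{6}}{347} \approx 1.999 + 0.007059 i$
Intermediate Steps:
$o = i \sqrt{6}$ ($o = \sqrt{-6} = i \sqrt{6} \approx 2.4495 i$)
$X{\left(f \right)} = -33 + f$ ($X{\left(f \right)} = f - 33 = -33 + f$)
$\frac{X{\left(o \right)}}{347} + \frac{2337}{\left(26 + b{\left(-5,-5 \right)}\right) Z} = \frac{-33 + i \sqrt{6}}{347} + \frac{2337}{\left(26 + 5\right) 36} = \left(-33 + i \sqrt{6}\right) \frac{1}{347} + \frac{2337}{31 \cdot 36} = \left(- \frac{33}{347} + \frac{i \sqrt{6}}{347}\right) + \frac{2337}{1116} = \left(- \frac{33}{347} + \frac{i \sqrt{6}}{347}\right) + 2337 \cdot \frac{1}{1116} = \left(- \frac{33}{347} + \frac{i \sqrt{6}}{347}\right) + \frac{779}{372} = \frac{258037}{129084} + \frac{i \sqrt{6}}{347}$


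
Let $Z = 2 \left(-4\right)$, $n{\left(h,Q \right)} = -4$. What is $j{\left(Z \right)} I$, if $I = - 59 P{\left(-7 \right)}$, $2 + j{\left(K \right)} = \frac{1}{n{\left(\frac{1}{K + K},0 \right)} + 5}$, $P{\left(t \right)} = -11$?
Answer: $-649$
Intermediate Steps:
$Z = -8$
$j{\left(K \right)} = -1$ ($j{\left(K \right)} = -2 + \frac{1}{-4 + 5} = -2 + 1^{-1} = -2 + 1 = -1$)
$I = 649$ ($I = \left(-59\right) \left(-11\right) = 649$)
$j{\left(Z \right)} I = \left(-1\right) 649 = -649$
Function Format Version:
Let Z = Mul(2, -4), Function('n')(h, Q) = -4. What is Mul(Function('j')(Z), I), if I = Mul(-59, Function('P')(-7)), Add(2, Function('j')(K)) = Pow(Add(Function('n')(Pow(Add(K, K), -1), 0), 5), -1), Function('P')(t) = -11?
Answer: -649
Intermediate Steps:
Z = -8
Function('j')(K) = -1 (Function('j')(K) = Add(-2, Pow(Add(-4, 5), -1)) = Add(-2, Pow(1, -1)) = Add(-2, 1) = -1)
I = 649 (I = Mul(-59, -11) = 649)
Mul(Function('j')(Z), I) = Mul(-1, 649) = -649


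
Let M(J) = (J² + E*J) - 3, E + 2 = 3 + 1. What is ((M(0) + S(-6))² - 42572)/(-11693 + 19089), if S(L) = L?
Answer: -42491/7396 ≈ -5.7451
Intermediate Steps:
E = 2 (E = -2 + (3 + 1) = -2 + 4 = 2)
M(J) = -3 + J² + 2*J (M(J) = (J² + 2*J) - 3 = -3 + J² + 2*J)
((M(0) + S(-6))² - 42572)/(-11693 + 19089) = (((-3 + 0² + 2*0) - 6)² - 42572)/(-11693 + 19089) = (((-3 + 0 + 0) - 6)² - 42572)/7396 = ((-3 - 6)² - 42572)*(1/7396) = ((-9)² - 42572)*(1/7396) = (81 - 42572)*(1/7396) = -42491*1/7396 = -42491/7396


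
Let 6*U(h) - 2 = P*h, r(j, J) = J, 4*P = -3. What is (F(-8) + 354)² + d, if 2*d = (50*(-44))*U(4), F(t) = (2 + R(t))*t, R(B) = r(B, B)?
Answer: 485362/3 ≈ 1.6179e+5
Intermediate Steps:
P = -¾ (P = (¼)*(-3) = -¾ ≈ -0.75000)
R(B) = B
U(h) = ⅓ - h/8 (U(h) = ⅓ + (-3*h/4)/6 = ⅓ - h/8)
F(t) = t*(2 + t) (F(t) = (2 + t)*t = t*(2 + t))
d = 550/3 (d = ((50*(-44))*(⅓ - ⅛*4))/2 = (-2200*(⅓ - ½))/2 = (-2200*(-⅙))/2 = (½)*(1100/3) = 550/3 ≈ 183.33)
(F(-8) + 354)² + d = (-8*(2 - 8) + 354)² + 550/3 = (-8*(-6) + 354)² + 550/3 = (48 + 354)² + 550/3 = 402² + 550/3 = 161604 + 550/3 = 485362/3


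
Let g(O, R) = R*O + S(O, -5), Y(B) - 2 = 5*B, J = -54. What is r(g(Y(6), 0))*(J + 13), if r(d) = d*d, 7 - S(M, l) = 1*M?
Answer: -25625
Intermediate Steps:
S(M, l) = 7 - M
Y(B) = 2 + 5*B
g(O, R) = 7 - O + O*R (g(O, R) = R*O + (7 - O) = O*R + (7 - O) = 7 - O + O*R)
r(d) = d²
r(g(Y(6), 0))*(J + 13) = (7 - (2 + 5*6) + (2 + 5*6)*0)²*(-54 + 13) = (7 - (2 + 30) + (2 + 30)*0)²*(-41) = (7 - 1*32 + 32*0)²*(-41) = (7 - 32 + 0)²*(-41) = (-25)²*(-41) = 625*(-41) = -25625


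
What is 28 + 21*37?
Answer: 805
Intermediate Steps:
28 + 21*37 = 28 + 777 = 805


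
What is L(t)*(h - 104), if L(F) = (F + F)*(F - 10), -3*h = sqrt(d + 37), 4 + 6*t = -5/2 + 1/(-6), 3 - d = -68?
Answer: -208000/81 - 4000*sqrt(3)/81 ≈ -2653.4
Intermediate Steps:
d = 71 (d = 3 - 1*(-68) = 3 + 68 = 71)
t = -10/9 (t = -2/3 + (-5/2 + 1/(-6))/6 = -2/3 + (-5*1/2 + 1*(-1/6))/6 = -2/3 + (-5/2 - 1/6)/6 = -2/3 + (1/6)*(-8/3) = -2/3 - 4/9 = -10/9 ≈ -1.1111)
h = -2*sqrt(3) (h = -sqrt(71 + 37)/3 = -2*sqrt(3) ≈ -3.4641)
L(F) = 2*F*(-10 + F) (L(F) = (2*F)*(-10 + F) = 2*F*(-10 + F))
L(t)*(h - 104) = (2*(-10/9)*(-10 - 10/9))*(-2*sqrt(3) - 104) = (2*(-10/9)*(-100/9))*(-104 - 2*sqrt(3)) = 2000*(-104 - 2*sqrt(3))/81 = -208000/81 - 4000*sqrt(3)/81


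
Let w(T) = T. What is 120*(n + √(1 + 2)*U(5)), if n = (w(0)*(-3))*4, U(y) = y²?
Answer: 3000*√3 ≈ 5196.2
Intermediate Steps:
n = 0 (n = (0*(-3))*4 = 0*4 = 0)
120*(n + √(1 + 2)*U(5)) = 120*(0 + √(1 + 2)*5²) = 120*(0 + √3*25) = 120*(0 + 25*√3) = 120*(25*√3) = 3000*√3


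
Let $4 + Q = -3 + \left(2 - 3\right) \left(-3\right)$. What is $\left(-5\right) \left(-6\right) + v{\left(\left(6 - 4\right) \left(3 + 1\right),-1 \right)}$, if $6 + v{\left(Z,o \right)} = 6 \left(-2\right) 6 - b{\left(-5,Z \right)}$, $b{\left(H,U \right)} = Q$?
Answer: $-44$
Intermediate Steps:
$Q = -4$ ($Q = -4 - \left(3 - \left(2 - 3\right) \left(-3\right)\right) = -4 - 0 = -4 + \left(-3 + 3\right) = -4 + 0 = -4$)
$b{\left(H,U \right)} = -4$
$v{\left(Z,o \right)} = -74$ ($v{\left(Z,o \right)} = -6 + \left(6 \left(-2\right) 6 - -4\right) = -6 + \left(\left(-12\right) 6 + 4\right) = -6 + \left(-72 + 4\right) = -6 - 68 = -74$)
$\left(-5\right) \left(-6\right) + v{\left(\left(6 - 4\right) \left(3 + 1\right),-1 \right)} = \left(-5\right) \left(-6\right) - 74 = 30 - 74 = -44$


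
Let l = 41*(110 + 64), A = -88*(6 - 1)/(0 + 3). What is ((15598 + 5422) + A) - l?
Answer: 41218/3 ≈ 13739.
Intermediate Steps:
A = -440/3 ≈ -146.67
l = 7134 (l = 41*174 = 7134)
((15598 + 5422) + A) - l = ((15598 + 5422) - 440/3) - 1*7134 = (21020 - 440/3) - 7134 = 62620/3 - 7134 = 41218/3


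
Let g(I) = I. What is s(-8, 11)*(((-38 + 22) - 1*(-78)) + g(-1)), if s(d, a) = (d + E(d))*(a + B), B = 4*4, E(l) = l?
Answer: -26352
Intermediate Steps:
B = 16
s(d, a) = 2*d*(16 + a) (s(d, a) = (d + d)*(a + 16) = (2*d)*(16 + a) = 2*d*(16 + a))
s(-8, 11)*(((-38 + 22) - 1*(-78)) + g(-1)) = (2*(-8)*(16 + 11))*(((-38 + 22) - 1*(-78)) - 1) = (2*(-8)*27)*((-16 + 78) - 1) = -432*(62 - 1) = -432*61 = -26352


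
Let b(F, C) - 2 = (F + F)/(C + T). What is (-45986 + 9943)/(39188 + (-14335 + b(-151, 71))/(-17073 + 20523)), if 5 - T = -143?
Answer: -27232288650/29605354171 ≈ -0.91984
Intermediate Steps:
T = 148 (T = 5 - 1*(-143) = 5 + 143 = 148)
b(F, C) = 2 + 2*F/(148 + C) (b(F, C) = 2 + (F + F)/(C + 148) = 2 + (2*F)/(148 + C) = 2 + 2*F/(148 + C))
(-45986 + 9943)/(39188 + (-14335 + b(-151, 71))/(-17073 + 20523)) = (-45986 + 9943)/(39188 + (-14335 + 2*(148 + 71 - 151)/(148 + 71))/(-17073 + 20523)) = -36043/(39188 + (-14335 + 2*68/219)/3450) = -36043/(39188 + (-14335 + 2*(1/219)*68)*(1/3450)) = -36043/(39188 + (-14335 + 136/219)*(1/3450)) = -36043/(39188 - 3139229/219*1/3450) = -36043/(39188 - 3139229/755550) = -36043/29605354171/755550 = -36043*755550/29605354171 = -27232288650/29605354171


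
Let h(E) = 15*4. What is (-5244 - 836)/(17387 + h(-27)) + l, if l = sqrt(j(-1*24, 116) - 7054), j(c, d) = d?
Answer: -6080/17447 + I*sqrt(6938) ≈ -0.34848 + 83.295*I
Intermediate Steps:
h(E) = 60
l = I*sqrt(6938) (l = sqrt(116 - 7054) = sqrt(-6938) = I*sqrt(6938) ≈ 83.295*I)
(-5244 - 836)/(17387 + h(-27)) + l = (-5244 - 836)/(17387 + 60) + I*sqrt(6938) = -6080/17447 + I*sqrt(6938)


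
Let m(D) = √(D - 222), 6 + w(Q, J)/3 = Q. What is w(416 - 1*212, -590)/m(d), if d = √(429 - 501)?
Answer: 99*√6/√(-37 + I*√2) ≈ 0.7612 - 39.845*I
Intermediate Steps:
w(Q, J) = -18 + 3*Q
d = 6*I*√2 (d = √(-72) = 6*I*√2 ≈ 8.4853*I)
m(D) = √(-222 + D)
w(416 - 1*212, -590)/m(d) = (-18 + 3*(416 - 1*212))/(√(-222 + 6*I*√2)) = (-18 + 3*(416 - 212))/√(-222 + 6*I*√2) = (-18 + 3*204)/√(-222 + 6*I*√2) = (-18 + 612)/√(-222 + 6*I*√2) = 594/√(-222 + 6*I*√2)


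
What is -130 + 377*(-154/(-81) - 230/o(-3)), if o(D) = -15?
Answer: 515762/81 ≈ 6367.4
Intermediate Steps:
-130 + 377*(-154/(-81) - 230/o(-3)) = -130 + 377*(-154/(-81) - 230/(-15)) = -130 + 377*(-154*(-1/81) - 230*(-1/15)) = -130 + 377*(154/81 + 46/3) = -130 + 377*(1396/81) = -130 + 526292/81 = 515762/81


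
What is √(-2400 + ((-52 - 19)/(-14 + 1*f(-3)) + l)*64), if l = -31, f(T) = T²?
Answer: 4*I*√5430/5 ≈ 58.951*I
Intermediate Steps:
√(-2400 + ((-52 - 19)/(-14 + 1*f(-3)) + l)*64) = √(-2400 + ((-52 - 19)/(-14 + 1*(-3)²) - 31)*64) = √(-2400 + (-71/(-14 + 1*9) - 31)*64) = √(-2400 + (-71/(-14 + 9) - 31)*64) = √(-2400 + (-71/(-5) - 31)*64) = √(-2400 + (-71*(-⅕) - 31)*64) = √(-2400 + (71/5 - 31)*64) = √(-2400 - 84/5*64) = √(-2400 - 5376/5) = √(-17376/5) = 4*I*√5430/5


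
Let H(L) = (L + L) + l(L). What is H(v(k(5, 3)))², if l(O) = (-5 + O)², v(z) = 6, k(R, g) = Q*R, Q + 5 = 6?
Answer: 169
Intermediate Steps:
Q = 1 (Q = -5 + 6 = 1)
k(R, g) = R (k(R, g) = 1*R = R)
H(L) = (-5 + L)² + 2*L (H(L) = (L + L) + (-5 + L)² = 2*L + (-5 + L)² = (-5 + L)² + 2*L)
H(v(k(5, 3)))² = ((-5 + 6)² + 2*6)² = (1² + 12)² = (1 + 12)² = 13² = 169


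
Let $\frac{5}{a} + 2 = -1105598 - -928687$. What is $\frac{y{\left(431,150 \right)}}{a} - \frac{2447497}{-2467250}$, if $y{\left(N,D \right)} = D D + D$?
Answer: $- \frac{1977293352155003}{2467250} \approx -8.0142 \cdot 10^{8}$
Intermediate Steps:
$a = - \frac{5}{176913}$ ($a = \frac{5}{-2 - 176911} = \frac{5}{-176913} = 5 \left(- \frac{1}{176913}\right) = - \frac{5}{176913} \approx -2.8262 \cdot 10^{-5}$)
$y{\left(N,D \right)} = D + D^{2}$ ($y{\left(N,D \right)} = D^{2} + D = D + D^{2}$)
$\frac{y{\left(431,150 \right)}}{a} - \frac{2447497}{-2467250} = \frac{150 \left(1 + 150\right)}{- \frac{5}{176913}} - \frac{2447497}{-2467250} = 150 \cdot 151 \left(- \frac{176913}{5}\right) - - \frac{2447497}{2467250} = 22650 \left(- \frac{176913}{5}\right) + \frac{2447497}{2467250} = -801415890 + \frac{2447497}{2467250} = - \frac{1977293352155003}{2467250}$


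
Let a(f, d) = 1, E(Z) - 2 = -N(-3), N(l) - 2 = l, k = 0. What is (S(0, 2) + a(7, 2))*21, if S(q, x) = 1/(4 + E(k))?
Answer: 24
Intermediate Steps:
N(l) = 2 + l
E(Z) = 3 (E(Z) = 2 - (2 - 3) = 2 - 1*(-1) = 2 + 1 = 3)
S(q, x) = 1/7 (S(q, x) = 1/(4 + 3) = 1/7)
(S(0, 2) + a(7, 2))*21 = (1/7 + 1)*21 = (8/7)*21 = 24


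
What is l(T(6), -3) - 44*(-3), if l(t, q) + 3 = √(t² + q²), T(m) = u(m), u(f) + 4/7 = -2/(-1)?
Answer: 129 + √541/7 ≈ 132.32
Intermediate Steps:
u(f) = 10/7 (u(f) = -4/7 - 2/(-1) = -4/7 - 2*(-1) = -4/7 + 2 = 10/7)
T(m) = 10/7
l(t, q) = -3 + √(q² + t²) (l(t, q) = -3 + √(t² + q²) = -3 + √(q² + t²))
l(T(6), -3) - 44*(-3) = (-3 + √((-3)² + (10/7)²)) - 44*(-3) = (-3 + √(9 + 100/49)) + 132 = (-3 + √(541/49)) + 132 = (-3 + √541/7) + 132 = 129 + √541/7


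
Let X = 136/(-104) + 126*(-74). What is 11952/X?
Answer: -155376/121229 ≈ -1.2817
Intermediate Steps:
X = -121229/13 (X = 136*(-1/104) - 9324 = -17/13 - 9324 = -121229/13 ≈ -9325.3)
11952/X = 11952/(-121229/13) = 11952*(-13/121229) = -155376/121229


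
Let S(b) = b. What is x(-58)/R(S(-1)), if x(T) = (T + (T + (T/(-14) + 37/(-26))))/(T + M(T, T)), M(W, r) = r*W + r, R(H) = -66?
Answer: 20617/39014976 ≈ 0.00052844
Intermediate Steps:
M(W, r) = r + W*r (M(W, r) = W*r + r = r + W*r)
x(T) = (-37/26 + 27*T/14)/(T + T*(1 + T)) (x(T) = (T + (T + (T/(-14) + 37/(-26))))/(T + T*(1 + T)) = (T + (T + (T*(-1/14) + 37*(-1/26))))/(T + T*(1 + T)) = (T + (T + (-T/14 - 37/26)))/(T + T*(1 + T)) = (T + (T + (-37/26 - T/14)))/(T + T*(1 + T)) = (T + (-37/26 + 13*T/14))/(T + T*(1 + T)) = (-37/26 + 27*T/14)/(T + T*(1 + T)))
x(-58)/R(S(-1)) = ((1/182)*(-259 + 351*(-58))/(-58*(2 - 58)))/(-66) = ((1/182)*(-1/58)*(-259 - 20358)/(-56))*(-1/66) = ((1/182)*(-1/58)*(-1/56)*(-20617))*(-1/66) = -20617/591136*(-1/66) = 20617/39014976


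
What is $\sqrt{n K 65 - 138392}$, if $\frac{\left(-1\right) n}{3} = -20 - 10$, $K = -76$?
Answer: $4 i \sqrt{36437} \approx 763.54 i$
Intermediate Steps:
$n = 90$ ($n = - 3 \left(-20 - 10\right) = \left(-3\right) \left(-30\right) = 90$)
$\sqrt{n K 65 - 138392} = \sqrt{90 \left(-76\right) 65 - 138392} = \sqrt{\left(-6840\right) 65 - 138392} = \sqrt{-444600 - 138392} = \sqrt{-582992} = 4 i \sqrt{36437}$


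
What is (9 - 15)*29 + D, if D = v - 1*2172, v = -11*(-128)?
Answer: -938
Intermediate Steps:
v = 1408
D = -764 (D = 1408 - 1*2172 = 1408 - 2172 = -764)
(9 - 15)*29 + D = (9 - 15)*29 - 764 = -6*29 - 764 = -174 - 764 = -938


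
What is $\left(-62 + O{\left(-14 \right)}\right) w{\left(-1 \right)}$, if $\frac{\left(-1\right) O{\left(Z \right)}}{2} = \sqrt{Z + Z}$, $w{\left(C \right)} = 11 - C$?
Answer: $-744 - 48 i \sqrt{7} \approx -744.0 - 127.0 i$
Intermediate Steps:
$O{\left(Z \right)} = - 2 \sqrt{2} \sqrt{Z}$ ($O{\left(Z \right)} = - 2 \sqrt{Z + Z} = - 2 \sqrt{2 Z} = - 2 \sqrt{2} \sqrt{Z}$)
$\left(-62 + O{\left(-14 \right)}\right) w{\left(-1 \right)} = \left(-62 - 2 \sqrt{2} \sqrt{-14}\right) \left(11 - -1\right) = \left(-62 - 2 \sqrt{2} i \sqrt{14}\right) \left(11 + 1\right) = \left(-62 - 4 i \sqrt{7}\right) 12 = -744 - 48 i \sqrt{7}$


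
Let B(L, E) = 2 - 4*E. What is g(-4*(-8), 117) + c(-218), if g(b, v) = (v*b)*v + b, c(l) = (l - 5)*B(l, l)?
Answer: 243178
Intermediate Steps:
c(l) = (-5 + l)*(2 - 4*l) (c(l) = (l - 5)*(2 - 4*l) = (-5 + l)*(2 - 4*l))
g(b, v) = b + b*v² (g(b, v) = (b*v)*v + b = b*v² + b = b + b*v²)
g(-4*(-8), 117) + c(-218) = (-4*(-8))*(1 + 117²) + (-10 - 4*(-218)² + 22*(-218)) = 32*(1 + 13689) + (-10 - 4*47524 - 4796) = 32*13690 + (-10 - 190096 - 4796) = 438080 - 194902 = 243178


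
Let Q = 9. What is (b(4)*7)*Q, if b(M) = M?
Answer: 252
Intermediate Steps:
(b(4)*7)*Q = (4*7)*9 = 28*9 = 252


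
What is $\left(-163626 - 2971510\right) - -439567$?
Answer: $-2695569$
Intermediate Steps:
$\left(-163626 - 2971510\right) - -439567 = \left(-163626 - 2971510\right) + \left(-826908 + 1266475\right) = \left(-163626 - 2971510\right) + 439567 = -3135136 + 439567 = -2695569$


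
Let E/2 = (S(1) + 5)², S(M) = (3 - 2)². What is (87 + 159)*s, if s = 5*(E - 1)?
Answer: 87330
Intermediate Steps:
S(M) = 1 (S(M) = 1² = 1)
E = 72 (E = 2*(1 + 5)² = 2*6² = 2*36 = 72)
s = 355 (s = 5*(72 - 1) = 5*71 = 355)
(87 + 159)*s = (87 + 159)*355 = 246*355 = 87330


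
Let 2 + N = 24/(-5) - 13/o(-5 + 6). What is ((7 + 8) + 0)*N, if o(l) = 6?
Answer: -269/2 ≈ -134.50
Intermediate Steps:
N = -269/30 (N = -2 + (24/(-5) - 13/6) = -2 + (24*(-⅕) - 13*⅙) = -2 + (-24/5 - 13/6) = -2 - 209/30 = -269/30 ≈ -8.9667)
((7 + 8) + 0)*N = ((7 + 8) + 0)*(-269/30) = (15 + 0)*(-269/30) = 15*(-269/30) = -269/2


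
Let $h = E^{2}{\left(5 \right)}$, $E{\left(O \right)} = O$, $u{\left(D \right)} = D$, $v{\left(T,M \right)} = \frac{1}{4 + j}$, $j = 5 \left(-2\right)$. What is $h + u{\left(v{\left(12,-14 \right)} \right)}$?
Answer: $\frac{149}{6} \approx 24.833$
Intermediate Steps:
$j = -10$
$v{\left(T,M \right)} = - \frac{1}{6}$ ($v{\left(T,M \right)} = \frac{1}{4 - 10} = \frac{1}{-6} = - \frac{1}{6}$)
$h = 25$ ($h = 5^{2} = 25$)
$h + u{\left(v{\left(12,-14 \right)} \right)} = 25 - \frac{1}{6} = \frac{149}{6}$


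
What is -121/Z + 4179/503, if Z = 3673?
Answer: 15288604/1847519 ≈ 8.2752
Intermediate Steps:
-121/Z + 4179/503 = -121/3673 + 4179/503 = 15288604/1847519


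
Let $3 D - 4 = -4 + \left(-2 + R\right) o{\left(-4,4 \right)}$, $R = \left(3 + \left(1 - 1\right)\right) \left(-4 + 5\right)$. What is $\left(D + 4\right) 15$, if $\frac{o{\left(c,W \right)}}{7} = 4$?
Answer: $200$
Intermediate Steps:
$o{\left(c,W \right)} = 28$ ($o{\left(c,W \right)} = 7 \cdot 4 = 28$)
$R = 3$ ($R = \left(3 + 0\right) 1 = 3 \cdot 1 = 3$)
$D = \frac{28}{3}$ ($D = \frac{4}{3} + \frac{-4 + \left(-2 + 3\right) 28}{3} = \frac{4}{3} + \frac{-4 + 1 \cdot 28}{3} = \frac{4}{3} + \frac{-4 + 28}{3} = \frac{4}{3} + \frac{1}{3} \cdot 24 = \frac{4}{3} + 8 = \frac{28}{3} \approx 9.3333$)
$\left(D + 4\right) 15 = \left(\frac{28}{3} + 4\right) 15 = \frac{40}{3} \cdot 15 = 200$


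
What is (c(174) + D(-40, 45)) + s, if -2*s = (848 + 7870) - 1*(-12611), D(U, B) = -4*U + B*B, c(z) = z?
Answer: -16611/2 ≈ -8305.5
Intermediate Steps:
D(U, B) = B**2 - 4*U (D(U, B) = -4*U + B**2 = B**2 - 4*U)
s = -21329/2 (s = -((848 + 7870) - 1*(-12611))/2 = -(8718 + 12611)/2 = -1/2*21329 = -21329/2 ≈ -10665.)
(c(174) + D(-40, 45)) + s = (174 + (45**2 - 4*(-40))) - 21329/2 = (174 + (2025 + 160)) - 21329/2 = (174 + 2185) - 21329/2 = 2359 - 21329/2 = -16611/2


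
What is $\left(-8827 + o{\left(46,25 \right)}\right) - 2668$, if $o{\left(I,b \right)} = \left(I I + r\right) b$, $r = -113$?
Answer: $38580$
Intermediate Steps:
$o{\left(I,b \right)} = b \left(-113 + I^{2}\right)$ ($o{\left(I,b \right)} = \left(I I - 113\right) b = \left(I^{2} - 113\right) b = \left(-113 + I^{2}\right) b = b \left(-113 + I^{2}\right)$)
$\left(-8827 + o{\left(46,25 \right)}\right) - 2668 = \left(-8827 + 25 \left(-113 + 46^{2}\right)\right) - 2668 = \left(-8827 + 25 \left(-113 + 2116\right)\right) - 2668 = \left(-8827 + 25 \cdot 2003\right) - 2668 = \left(-8827 + 50075\right) - 2668 = 41248 - 2668 = 38580$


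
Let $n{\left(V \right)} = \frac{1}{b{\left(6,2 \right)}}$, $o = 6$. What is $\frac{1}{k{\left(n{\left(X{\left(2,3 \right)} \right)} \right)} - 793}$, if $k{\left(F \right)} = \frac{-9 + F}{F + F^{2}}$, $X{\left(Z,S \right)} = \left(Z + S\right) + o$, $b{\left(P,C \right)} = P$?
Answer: $- \frac{7}{5869} \approx -0.0011927$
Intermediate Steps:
$X{\left(Z,S \right)} = 6 + S + Z$ ($X{\left(Z,S \right)} = \left(Z + S\right) + 6 = \left(S + Z\right) + 6 = 6 + S + Z$)
$n{\left(V \right)} = \frac{1}{6}$
$k{\left(F \right)} = \frac{-9 + F}{F + F^{2}}$
$\frac{1}{k{\left(n{\left(X{\left(2,3 \right)} \right)} \right)} - 793} = \frac{1}{\frac{\frac{1}{\frac{1}{6}} \left(-9 + \frac{1}{6}\right)}{1 + \frac{1}{6}} - 793} = \frac{1}{6 \frac{1}{\frac{7}{6}} \left(- \frac{53}{6}\right) - 793} = \frac{1}{6 \cdot \frac{6}{7} \left(- \frac{53}{6}\right) - 793} = \frac{1}{- \frac{318}{7} - 793} = \frac{1}{- \frac{5869}{7}} = - \frac{7}{5869}$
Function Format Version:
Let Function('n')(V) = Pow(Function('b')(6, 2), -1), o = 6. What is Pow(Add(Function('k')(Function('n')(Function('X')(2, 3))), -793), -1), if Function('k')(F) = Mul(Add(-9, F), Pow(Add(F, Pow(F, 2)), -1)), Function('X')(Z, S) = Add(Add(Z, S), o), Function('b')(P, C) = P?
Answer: Rational(-7, 5869) ≈ -0.0011927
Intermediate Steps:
Function('X')(Z, S) = Add(6, S, Z) (Function('X')(Z, S) = Add(Add(Z, S), 6) = Add(Add(S, Z), 6) = Add(6, S, Z))
Function('n')(V) = Rational(1, 6) (Function('n')(V) = Pow(6, -1) = Rational(1, 6))
Function('k')(F) = Mul(Pow(Add(F, Pow(F, 2)), -1), Add(-9, F))
Pow(Add(Function('k')(Function('n')(Function('X')(2, 3))), -793), -1) = Pow(Add(Mul(Pow(Rational(1, 6), -1), Pow(Add(1, Rational(1, 6)), -1), Add(-9, Rational(1, 6))), -793), -1) = Pow(Add(Mul(6, Pow(Rational(7, 6), -1), Rational(-53, 6)), -793), -1) = Pow(Add(Mul(6, Rational(6, 7), Rational(-53, 6)), -793), -1) = Pow(Add(Rational(-318, 7), -793), -1) = Pow(Rational(-5869, 7), -1) = Rational(-7, 5869)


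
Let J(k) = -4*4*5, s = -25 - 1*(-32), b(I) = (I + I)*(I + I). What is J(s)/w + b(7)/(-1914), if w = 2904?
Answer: -456/3509 ≈ -0.12995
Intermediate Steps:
b(I) = 4*I² (b(I) = (2*I)*(2*I) = 4*I²)
s = 7 (s = -25 + 32 = 7)
J(k) = -80 (J(k) = -16*5 = -80)
J(s)/w + b(7)/(-1914) = -80/2904 + (4*7²)/(-1914) = -80*1/2904 + (4*49)*(-1/1914) = -10/363 + 196*(-1/1914) = -10/363 - 98/957 = -456/3509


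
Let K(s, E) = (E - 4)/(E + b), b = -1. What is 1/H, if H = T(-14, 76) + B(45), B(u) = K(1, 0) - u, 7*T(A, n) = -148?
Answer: -7/435 ≈ -0.016092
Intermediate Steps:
T(A, n) = -148/7 (T(A, n) = (⅐)*(-148) = -148/7)
K(s, E) = (-4 + E)/(-1 + E) (K(s, E) = (E - 4)/(E - 1) = (-4 + E)/(-1 + E))
B(u) = 4 - u (B(u) = (-4 + 0)/(-1 + 0) - u = -4/(-1) - u = -1*(-4) - u = 4 - u)
H = -435/7 (H = -148/7 + (4 - 1*45) = -148/7 + (4 - 45) = -148/7 - 41 = -435/7 ≈ -62.143)
1/H = 1/(-435/7) = -7/435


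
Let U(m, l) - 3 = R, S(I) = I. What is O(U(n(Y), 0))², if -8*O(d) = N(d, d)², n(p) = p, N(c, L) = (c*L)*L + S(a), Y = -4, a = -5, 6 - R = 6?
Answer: 14641/4 ≈ 3660.3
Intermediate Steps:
R = 0 (R = 6 - 1*6 = 6 - 6 = 0)
N(c, L) = -5 + c*L² (N(c, L) = (c*L)*L - 5 = (L*c)*L - 5 = c*L² - 5 = -5 + c*L²)
U(m, l) = 3 (U(m, l) = 3 + 0 = 3)
O(d) = -(-5 + d³)²/8 (O(d) = -(-5 + d*d²)²/8 = -(-5 + d³)²/8)
O(U(n(Y), 0))² = (-(-5 + 3³)²/8)² = (-(-5 + 27)²/8)² = (-⅛*22²)² = (-⅛*484)² = (-121/2)² = 14641/4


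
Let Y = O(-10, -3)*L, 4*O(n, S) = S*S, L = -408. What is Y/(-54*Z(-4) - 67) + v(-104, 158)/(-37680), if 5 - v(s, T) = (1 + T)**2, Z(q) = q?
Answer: -7706029/1403580 ≈ -5.4903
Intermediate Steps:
O(n, S) = S**2/4 (O(n, S) = (S*S)/4 = S**2/4)
Y = -918 (Y = ((1/4)*(-3)**2)*(-408) = ((1/4)*9)*(-408) = (9/4)*(-408) = -918)
v(s, T) = 5 - (1 + T)**2
Y/(-54*Z(-4) - 67) + v(-104, 158)/(-37680) = -918/(-54*(-4) - 67) + (5 - (1 + 158)**2)/(-37680) = -918/(216 - 67) + (5 - 1*159**2)*(-1/37680) = -918/149 + (5 - 1*25281)*(-1/37680) = -918*1/149 + (5 - 25281)*(-1/37680) = -918/149 - 25276*(-1/37680) = -918/149 + 6319/9420 = -7706029/1403580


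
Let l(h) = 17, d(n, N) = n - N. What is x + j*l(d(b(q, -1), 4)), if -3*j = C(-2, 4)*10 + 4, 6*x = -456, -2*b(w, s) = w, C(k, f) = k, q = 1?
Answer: 44/3 ≈ 14.667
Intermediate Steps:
b(w, s) = -w/2
x = -76 (x = (⅙)*(-456) = -76)
j = 16/3 (j = -(-2*10 + 4)/3 = -(-20 + 4)/3 = -⅓*(-16) = 16/3 ≈ 5.3333)
x + j*l(d(b(q, -1), 4)) = -76 + (16/3)*17 = -76 + 272/3 = 44/3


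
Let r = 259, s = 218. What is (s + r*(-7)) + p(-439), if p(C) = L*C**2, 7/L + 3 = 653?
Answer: 312297/650 ≈ 480.46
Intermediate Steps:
L = 7/650 (L = 7/(-3 + 653) = 7/650 ≈ 0.010769)
p(C) = 7*C**2/650
(s + r*(-7)) + p(-439) = (218 + 259*(-7)) + (7/650)*(-439)**2 = (218 - 1813) + (7/650)*192721 = -1595 + 1349047/650 = 312297/650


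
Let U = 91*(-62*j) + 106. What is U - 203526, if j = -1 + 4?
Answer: -220346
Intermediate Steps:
j = 3
U = -16820 (U = 91*(-62*3) + 106 = 91*(-186) + 106 = -16926 + 106 = -16820)
U - 203526 = -16820 - 203526 = -220346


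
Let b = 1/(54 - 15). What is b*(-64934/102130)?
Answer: -32467/1991535 ≈ -0.016302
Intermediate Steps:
b = 1/39 ≈ 0.025641
b*(-64934/102130) = (-64934/102130)/39 = (-64934*1/102130)/39 = (1/39)*(-32467/51065) = -32467/1991535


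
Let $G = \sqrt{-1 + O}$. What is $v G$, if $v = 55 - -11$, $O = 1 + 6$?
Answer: $66 \sqrt{6} \approx 161.67$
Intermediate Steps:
$O = 7$
$v = 66$ ($v = 55 + 11 = 66$)
$G = \sqrt{6}$ ($G = \sqrt{-1 + 7} = \sqrt{6} \approx 2.4495$)
$v G = 66 \sqrt{6}$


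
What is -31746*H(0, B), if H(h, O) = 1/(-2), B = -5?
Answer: 15873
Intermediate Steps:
H(h, O) = -½
-31746*H(0, B) = -31746*(-½) = 15873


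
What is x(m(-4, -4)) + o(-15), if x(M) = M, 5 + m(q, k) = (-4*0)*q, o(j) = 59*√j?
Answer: -5 + 59*I*√15 ≈ -5.0 + 228.51*I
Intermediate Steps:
m(q, k) = -5 (m(q, k) = -5 + (-4*0)*q = -5 + 0*q = -5 + 0 = -5)
x(m(-4, -4)) + o(-15) = -5 + 59*√(-15) = -5 + 59*(I*√15) = -5 + 59*I*√15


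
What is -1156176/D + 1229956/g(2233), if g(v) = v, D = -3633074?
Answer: 319364493268/579475303 ≈ 551.13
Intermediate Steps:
-1156176/D + 1229956/g(2233) = -1156176/(-3633074) + 1229956/2233 = -1156176*(-1/3633074) + 1229956*(1/2233) = 578088/1816537 + 175708/319 = 319364493268/579475303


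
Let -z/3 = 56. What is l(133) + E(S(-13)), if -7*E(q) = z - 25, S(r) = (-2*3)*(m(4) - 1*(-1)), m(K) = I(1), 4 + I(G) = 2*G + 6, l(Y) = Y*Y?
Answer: 124016/7 ≈ 17717.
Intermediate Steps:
l(Y) = Y²
z = -168 (z = -3*56 = -168)
I(G) = 2 + 2*G (I(G) = -4 + (2*G + 6) = -4 + (6 + 2*G) = 2 + 2*G)
m(K) = 4 (m(K) = 2 + 2*1 = 2 + 2 = 4)
S(r) = -30 (S(r) = (-2*3)*(4 - 1*(-1)) = -6*(4 + 1) = -6*5 = -30)
E(q) = 193/7 (E(q) = -(-168 - 25)/7 = -⅐*(-193) = 193/7)
l(133) + E(S(-13)) = 133² + 193/7 = 17689 + 193/7 = 124016/7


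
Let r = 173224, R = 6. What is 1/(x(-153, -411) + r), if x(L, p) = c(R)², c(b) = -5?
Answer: 1/173249 ≈ 5.7720e-6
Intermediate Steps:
x(L, p) = 25 (x(L, p) = (-5)² = 25)
1/(x(-153, -411) + r) = 1/(25 + 173224) = 1/173249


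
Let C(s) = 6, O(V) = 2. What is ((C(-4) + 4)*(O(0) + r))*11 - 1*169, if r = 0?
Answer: 51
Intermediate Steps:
((C(-4) + 4)*(O(0) + r))*11 - 1*169 = ((6 + 4)*(2 + 0))*11 - 1*169 = (10*2)*11 - 169 = 20*11 - 169 = 220 - 169 = 51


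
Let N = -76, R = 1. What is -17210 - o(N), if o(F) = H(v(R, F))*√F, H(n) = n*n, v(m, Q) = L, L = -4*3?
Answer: -17210 - 288*I*√19 ≈ -17210.0 - 1255.4*I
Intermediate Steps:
L = -12
v(m, Q) = -12
H(n) = n²
o(F) = 144*√F (o(F) = (-12)²*√F = 144*√F)
-17210 - o(N) = -17210 - 144*√(-76) = -17210 - 144*2*I*√19 = -17210 - 288*I*√19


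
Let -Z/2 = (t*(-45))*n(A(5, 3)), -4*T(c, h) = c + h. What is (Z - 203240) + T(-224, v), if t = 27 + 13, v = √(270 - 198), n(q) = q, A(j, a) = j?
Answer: -185184 - 3*√2/2 ≈ -1.8519e+5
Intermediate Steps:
v = 6*√2 (v = √72 = 6*√2 ≈ 8.4853)
t = 40
T(c, h) = -c/4 - h/4 (T(c, h) = -(c + h)/4 = -c/4 - h/4)
Z = 18000 (Z = -2*40*(-45)*5 = -(-3600)*5 = -2*(-9000) = 18000)
(Z - 203240) + T(-224, v) = (18000 - 203240) + (-¼*(-224) - 3*√2/2) = -185240 + (56 - 3*√2/2) = -185184 - 3*√2/2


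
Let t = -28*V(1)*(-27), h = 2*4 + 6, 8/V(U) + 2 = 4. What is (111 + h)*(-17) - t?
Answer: -5149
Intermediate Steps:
V(U) = 4 (V(U) = 8/(-2 + 4) = 8/2 = 8*(½) = 4)
h = 14 (h = 8 + 6 = 14)
t = 3024 (t = -28*4*(-27) = -112*(-27) = 3024)
(111 + h)*(-17) - t = (111 + 14)*(-17) - 1*3024 = 125*(-17) - 3024 = -2125 - 3024 = -5149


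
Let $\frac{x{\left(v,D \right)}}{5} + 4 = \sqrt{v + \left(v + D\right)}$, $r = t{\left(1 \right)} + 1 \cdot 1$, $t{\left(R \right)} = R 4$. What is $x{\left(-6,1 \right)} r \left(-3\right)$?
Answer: $300 - 75 i \sqrt{11} \approx 300.0 - 248.75 i$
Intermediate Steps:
$t{\left(R \right)} = 4 R$
$r = 5$ ($r = 4 \cdot 1 + 1 \cdot 1 = 4 + 1 = 5$)
$x{\left(v,D \right)} = -20 + 5 \sqrt{D + 2 v}$ ($x{\left(v,D \right)} = -20 + 5 \sqrt{v + \left(v + D\right)} = -20 + 5 \sqrt{v + \left(D + v\right)} = -20 + 5 \sqrt{D + 2 v}$)
$x{\left(-6,1 \right)} r \left(-3\right) = \left(-20 + 5 \sqrt{1 + 2 \left(-6\right)}\right) 5 \left(-3\right) = \left(-20 + 5 \sqrt{1 - 12}\right) 5 \left(-3\right) = \left(-20 + 5 \sqrt{-11}\right) 5 \left(-3\right) = \left(-20 + 5 i \sqrt{11}\right) 5 \left(-3\right) = \left(-100 + 25 i \sqrt{11}\right) \left(-3\right) = 300 - 75 i \sqrt{11}$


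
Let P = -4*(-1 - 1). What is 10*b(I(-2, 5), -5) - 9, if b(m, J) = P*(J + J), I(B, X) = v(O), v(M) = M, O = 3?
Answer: -809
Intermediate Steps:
I(B, X) = 3
P = 8 (P = -4*(-2) = 8)
b(m, J) = 16*J (b(m, J) = 8*(J + J) = 8*(2*J) = 16*J)
10*b(I(-2, 5), -5) - 9 = 10*(16*(-5)) - 9 = 10*(-80) - 9 = -800 - 9 = -809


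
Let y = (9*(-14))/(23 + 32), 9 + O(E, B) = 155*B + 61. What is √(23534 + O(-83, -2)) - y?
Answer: 126/55 + 46*√11 ≈ 154.86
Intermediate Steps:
O(E, B) = 52 + 155*B (O(E, B) = -9 + (155*B + 61) = -9 + (61 + 155*B) = 52 + 155*B)
y = -126/55 ≈ -2.2909
√(23534 + O(-83, -2)) - y = √(23534 + (52 + 155*(-2))) - 1*(-126/55) = √(23534 + (52 - 310)) + 126/55 = √(23534 - 258) + 126/55 = √23276 + 126/55 = 46*√11 + 126/55 = 126/55 + 46*√11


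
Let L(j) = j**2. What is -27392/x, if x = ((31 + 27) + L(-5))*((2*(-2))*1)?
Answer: 6848/83 ≈ 82.506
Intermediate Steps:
x = -332 (x = ((31 + 27) + (-5)**2)*((2*(-2))*1) = (58 + 25)*(-4*1) = 83*(-4) = -332)
-27392/x = -27392/(-332) = -27392*(-1/332) = 6848/83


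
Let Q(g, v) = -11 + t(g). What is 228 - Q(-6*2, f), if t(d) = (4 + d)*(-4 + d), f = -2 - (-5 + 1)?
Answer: 111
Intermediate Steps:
f = 2 (f = -2 - 1*(-4) = -2 + 4 = 2)
t(d) = (-4 + d)*(4 + d)
Q(g, v) = -27 + g² (Q(g, v) = -11 + (-16 + g²) = -27 + g²)
228 - Q(-6*2, f) = 228 - (-27 + (-6*2)²) = 228 - (-27 + (-12)²) = 228 - (-27 + 144) = 228 - 1*117 = 228 - 117 = 111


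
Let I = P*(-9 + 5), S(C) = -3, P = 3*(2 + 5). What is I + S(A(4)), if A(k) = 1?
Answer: -87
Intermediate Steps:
P = 21 (P = 3*7 = 21)
I = -84 (I = 21*(-9 + 5) = 21*(-4) = -84)
I + S(A(4)) = -84 - 3 = -87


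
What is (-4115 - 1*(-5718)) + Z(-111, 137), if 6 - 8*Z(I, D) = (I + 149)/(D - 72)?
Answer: 104239/65 ≈ 1603.7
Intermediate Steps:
Z(I, D) = 3/4 - (149 + I)/(8*(-72 + D)) (Z(I, D) = 3/4 - (I + 149)/(8*(D - 72)) = 3/4 - (149 + I)/(8*(-72 + D)))
(-4115 - 1*(-5718)) + Z(-111, 137) = (-4115 - 1*(-5718)) + (-581 - 1*(-111) + 6*137)/(8*(-72 + 137)) = (-4115 + 5718) + (1/8)*(-581 + 111 + 822)/65 = 1603 + (1/8)*(1/65)*352 = 1603 + 44/65 = 104239/65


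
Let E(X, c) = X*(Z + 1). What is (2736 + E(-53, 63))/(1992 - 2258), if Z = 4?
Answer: -353/38 ≈ -9.2895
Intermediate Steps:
E(X, c) = 5*X (E(X, c) = X*(4 + 1) = X*5 = 5*X)
(2736 + E(-53, 63))/(1992 - 2258) = (2736 + 5*(-53))/(1992 - 2258) = (2736 - 265)/(-266) = 2471*(-1/266) = -353/38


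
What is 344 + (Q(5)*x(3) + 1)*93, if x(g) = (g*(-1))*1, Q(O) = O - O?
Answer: 437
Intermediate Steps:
Q(O) = 0
x(g) = -g (x(g) = -g*1 = -g)
344 + (Q(5)*x(3) + 1)*93 = 344 + (0*(-1*3) + 1)*93 = 344 + (0*(-3) + 1)*93 = 344 + (0 + 1)*93 = 344 + 1*93 = 344 + 93 = 437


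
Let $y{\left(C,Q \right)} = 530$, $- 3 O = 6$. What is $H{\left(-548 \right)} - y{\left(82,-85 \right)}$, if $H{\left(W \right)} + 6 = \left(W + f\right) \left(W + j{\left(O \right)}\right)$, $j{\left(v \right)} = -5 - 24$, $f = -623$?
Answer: $675131$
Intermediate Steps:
$O = -2$ ($O = \left(- \frac{1}{3}\right) 6 = -2$)
$j{\left(v \right)} = -29$ ($j{\left(v \right)} = -5 - 24 = -29$)
$H{\left(W \right)} = -6 + \left(-623 + W\right) \left(-29 + W\right)$ ($H{\left(W \right)} = -6 + \left(W - 623\right) \left(W - 29\right) = -6 + \left(-623 + W\right) \left(-29 + W\right)$)
$H{\left(-548 \right)} - y{\left(82,-85 \right)} = \left(18061 + \left(-548\right)^{2} - -357296\right) - 530 = \left(18061 + 300304 + 357296\right) - 530 = 675661 - 530 = 675131$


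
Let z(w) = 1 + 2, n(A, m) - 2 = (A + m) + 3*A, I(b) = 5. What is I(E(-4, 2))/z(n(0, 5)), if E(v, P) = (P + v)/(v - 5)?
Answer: 5/3 ≈ 1.6667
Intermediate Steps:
E(v, P) = (P + v)/(-5 + v)
n(A, m) = 2 + m + 4*A (n(A, m) = 2 + ((A + m) + 3*A) = 2 + (m + 4*A) = 2 + m + 4*A)
z(w) = 3
I(E(-4, 2))/z(n(0, 5)) = 5/3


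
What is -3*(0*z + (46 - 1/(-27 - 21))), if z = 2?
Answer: -2209/16 ≈ -138.06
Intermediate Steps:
-3*(0*z + (46 - 1/(-27 - 21))) = -3*(0*2 + (46 - 1/(-27 - 21))) = -3*(0 + (46 - 1/(-48))) = -3*(0 + (46 - 1*(-1/48))) = -3*(0 + (46 + 1/48)) = -3*(0 + 2209/48) = -3*2209/48 = -2209/16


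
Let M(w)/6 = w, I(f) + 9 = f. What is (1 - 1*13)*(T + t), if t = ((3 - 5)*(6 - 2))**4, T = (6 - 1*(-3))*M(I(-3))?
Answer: -41376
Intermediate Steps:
I(f) = -9 + f
M(w) = 6*w
T = -648 (T = (6 - 1*(-3))*(6*(-9 - 3)) = (6 + 3)*(6*(-12)) = 9*(-72) = -648)
t = 4096 (t = (-2*4)**4 = (-8)**4 = 4096)
(1 - 1*13)*(T + t) = (1 - 1*13)*(-648 + 4096) = (1 - 13)*3448 = -12*3448 = -41376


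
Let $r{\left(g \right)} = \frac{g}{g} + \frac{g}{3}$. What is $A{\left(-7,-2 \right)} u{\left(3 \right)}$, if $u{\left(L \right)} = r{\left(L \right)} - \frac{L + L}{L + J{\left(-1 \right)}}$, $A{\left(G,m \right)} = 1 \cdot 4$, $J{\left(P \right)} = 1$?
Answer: $2$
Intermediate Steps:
$r{\left(g \right)} = 1 + \frac{g}{3}$ ($r{\left(g \right)} = 1 + g \frac{1}{3} = 1 + \frac{g}{3}$)
$A{\left(G,m \right)} = 4$
$u{\left(L \right)} = 1 + \frac{L}{3} - \frac{2 L}{1 + L}$ ($u{\left(L \right)} = \left(1 + \frac{L}{3}\right) - \frac{L + L}{L + 1} = \left(1 + \frac{L}{3}\right) - \frac{2 L}{1 + L} = 1 + \frac{L}{3} - \frac{2 L}{1 + L}$)
$A{\left(-7,-2 \right)} u{\left(3 \right)} = 4 \frac{3 + 3^{2} - 6}{3 \left(1 + 3\right)} = 4 \frac{3 + 9 - 6}{3 \cdot 4} = 4 \cdot \frac{1}{3} \cdot \frac{1}{4} \cdot 6 = 4 \cdot \frac{1}{2} = 2$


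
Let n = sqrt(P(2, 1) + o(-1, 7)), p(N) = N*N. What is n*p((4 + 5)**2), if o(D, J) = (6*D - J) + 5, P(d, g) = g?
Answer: 6561*I*sqrt(7) ≈ 17359.0*I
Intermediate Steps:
p(N) = N**2
o(D, J) = 5 - J + 6*D (o(D, J) = (-J + 6*D) + 5 = 5 - J + 6*D)
n = I*sqrt(7) (n = sqrt(1 + (5 - 1*7 + 6*(-1))) = sqrt(1 + (5 - 7 - 6)) = sqrt(1 - 8) = sqrt(-7) = I*sqrt(7) ≈ 2.6458*I)
n*p((4 + 5)**2) = (I*sqrt(7))*((4 + 5)**2)**2 = (I*sqrt(7))*(9**2)**2 = (I*sqrt(7))*81**2 = (I*sqrt(7))*6561 = 6561*I*sqrt(7)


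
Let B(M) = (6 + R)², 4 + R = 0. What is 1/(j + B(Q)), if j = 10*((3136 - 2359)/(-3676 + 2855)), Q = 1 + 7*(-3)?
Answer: -821/4486 ≈ -0.18301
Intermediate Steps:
R = -4 (R = -4 + 0 = -4)
Q = -20 (Q = 1 - 21 = -20)
B(M) = 4 (B(M) = (6 - 4)² = 2² = 4)
j = -7770/821 (j = 10*(777/(-821)) = 10*(777*(-1/821)) = 10*(-777/821) = -7770/821 ≈ -9.4641)
1/(j + B(Q)) = 1/(-7770/821 + 4) = 1/(-4486/821) = -821/4486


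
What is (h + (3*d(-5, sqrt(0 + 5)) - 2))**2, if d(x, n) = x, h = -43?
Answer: 3600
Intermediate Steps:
(h + (3*d(-5, sqrt(0 + 5)) - 2))**2 = (-43 + (3*(-5) - 2))**2 = (-43 + (-15 - 2))**2 = (-43 - 17)**2 = (-60)**2 = 3600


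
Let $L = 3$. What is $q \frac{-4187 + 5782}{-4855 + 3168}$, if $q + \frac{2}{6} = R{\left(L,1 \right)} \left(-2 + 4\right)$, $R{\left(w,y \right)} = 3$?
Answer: $- \frac{27115}{5061} \approx -5.3576$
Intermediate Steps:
$q = \frac{17}{3}$ ($q = - \frac{1}{3} + 3 \left(-2 + 4\right) = - \frac{1}{3} + 3 \cdot 2 = - \frac{1}{3} + 6 = \frac{17}{3} \approx 5.6667$)
$q \frac{-4187 + 5782}{-4855 + 3168} = \frac{17 \frac{-4187 + 5782}{-4855 + 3168}}{3} = \frac{17 \frac{1595}{-1687}}{3} = \frac{17 \cdot 1595 \left(- \frac{1}{1687}\right)}{3} = \frac{17}{3} \left(- \frac{1595}{1687}\right) = - \frac{27115}{5061}$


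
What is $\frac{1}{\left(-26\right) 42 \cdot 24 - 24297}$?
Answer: $- \frac{1}{50505} \approx -1.98 \cdot 10^{-5}$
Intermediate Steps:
$\frac{1}{\left(-26\right) 42 \cdot 24 - 24297} = \frac{1}{\left(-1092\right) 24 - 24297} = \frac{1}{-26208 - 24297} = \frac{1}{-50505} = - \frac{1}{50505}$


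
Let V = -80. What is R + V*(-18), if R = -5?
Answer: 1435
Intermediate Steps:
R + V*(-18) = -5 - 80*(-18) = -5 + 1440 = 1435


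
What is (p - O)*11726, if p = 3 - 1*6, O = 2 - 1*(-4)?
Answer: -105534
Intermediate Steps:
O = 6 (O = 2 + 4 = 6)
p = -3 (p = 3 - 6 = -3)
(p - O)*11726 = (-3 - 1*6)*11726 = (-3 - 6)*11726 = -9*11726 = -105534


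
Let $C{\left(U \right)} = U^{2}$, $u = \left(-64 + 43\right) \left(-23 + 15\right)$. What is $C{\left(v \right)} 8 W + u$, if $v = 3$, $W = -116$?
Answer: $-8184$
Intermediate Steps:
$u = 168$ ($u = \left(-21\right) \left(-8\right) = 168$)
$C{\left(v \right)} 8 W + u = 3^{2} \cdot 8 \left(-116\right) + 168 = 9 \cdot 8 \left(-116\right) + 168 = 72 \left(-116\right) + 168 = -8352 + 168 = -8184$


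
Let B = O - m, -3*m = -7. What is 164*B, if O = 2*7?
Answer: 5740/3 ≈ 1913.3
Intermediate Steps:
m = 7/3 (m = -1/3*(-7) = 7/3 ≈ 2.3333)
O = 14
B = 35/3 (B = 14 - 1*7/3 = 14 - 7/3 = 35/3 ≈ 11.667)
164*B = 164*(35/3) = 5740/3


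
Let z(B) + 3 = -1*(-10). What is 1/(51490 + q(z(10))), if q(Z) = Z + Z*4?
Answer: 1/51525 ≈ 1.9408e-5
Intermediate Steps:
z(B) = 7 (z(B) = -3 - 1*(-10) = -3 + 10 = 7)
q(Z) = 5*Z (q(Z) = Z + 4*Z = 5*Z)
1/(51490 + q(z(10))) = 1/(51490 + 5*7) = 1/(51490 + 35) = 1/51525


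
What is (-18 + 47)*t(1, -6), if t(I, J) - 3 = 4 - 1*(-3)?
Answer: 290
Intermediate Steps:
t(I, J) = 10 (t(I, J) = 3 + (4 - 1*(-3)) = 3 + (4 + 3) = 3 + 7 = 10)
(-18 + 47)*t(1, -6) = (-18 + 47)*10 = 29*10 = 290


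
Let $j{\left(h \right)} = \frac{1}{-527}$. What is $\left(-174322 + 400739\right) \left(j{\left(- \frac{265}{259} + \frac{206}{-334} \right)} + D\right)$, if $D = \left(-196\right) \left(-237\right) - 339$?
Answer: $\frac{5502284046350}{527} \approx 1.0441 \cdot 10^{10}$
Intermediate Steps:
$j{\left(h \right)} = - \frac{1}{527}$
$D = 46113$ ($D = 46452 - 339 = 46113$)
$\left(-174322 + 400739\right) \left(j{\left(- \frac{265}{259} + \frac{206}{-334} \right)} + D\right) = \left(-174322 + 400739\right) \left(- \frac{1}{527} + 46113\right) = 226417 \cdot \frac{24301550}{527} = \frac{5502284046350}{527}$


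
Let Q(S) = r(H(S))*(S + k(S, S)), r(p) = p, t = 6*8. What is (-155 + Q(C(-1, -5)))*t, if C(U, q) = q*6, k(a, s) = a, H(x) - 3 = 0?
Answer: -16080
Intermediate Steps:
H(x) = 3 (H(x) = 3 + 0 = 3)
t = 48
C(U, q) = 6*q
Q(S) = 6*S (Q(S) = 3*(S + S) = 3*(2*S) = 6*S)
(-155 + Q(C(-1, -5)))*t = (-155 + 6*(6*(-5)))*48 = (-155 + 6*(-30))*48 = (-155 - 180)*48 = -335*48 = -16080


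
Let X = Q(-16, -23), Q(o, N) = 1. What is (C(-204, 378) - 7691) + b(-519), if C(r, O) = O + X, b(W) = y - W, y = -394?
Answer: -7187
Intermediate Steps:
b(W) = -394 - W
X = 1
C(r, O) = 1 + O (C(r, O) = O + 1 = 1 + O)
(C(-204, 378) - 7691) + b(-519) = ((1 + 378) - 7691) + (-394 - 1*(-519)) = (379 - 7691) + (-394 + 519) = -7312 + 125 = -7187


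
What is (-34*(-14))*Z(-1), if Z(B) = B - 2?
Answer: -1428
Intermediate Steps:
Z(B) = -2 + B
(-34*(-14))*Z(-1) = (-34*(-14))*(-2 - 1) = 476*(-3) = -1428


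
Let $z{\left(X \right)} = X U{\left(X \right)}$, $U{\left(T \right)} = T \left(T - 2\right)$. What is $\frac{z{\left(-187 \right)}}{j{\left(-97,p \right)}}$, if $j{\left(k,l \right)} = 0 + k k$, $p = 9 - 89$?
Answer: $- \frac{6609141}{9409} \approx -702.43$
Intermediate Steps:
$p = -80$
$U{\left(T \right)} = T \left(-2 + T\right)$
$j{\left(k,l \right)} = k^{2}$ ($j{\left(k,l \right)} = 0 + k^{2} = k^{2}$)
$z{\left(X \right)} = X^{2} \left(-2 + X\right)$ ($z{\left(X \right)} = X X \left(-2 + X\right) = X^{2} \left(-2 + X\right)$)
$\frac{z{\left(-187 \right)}}{j{\left(-97,p \right)}} = \frac{\left(-187\right)^{2} \left(-2 - 187\right)}{\left(-97\right)^{2}} = \frac{34969 \left(-189\right)}{9409} = \left(-6609141\right) \frac{1}{9409} = - \frac{6609141}{9409}$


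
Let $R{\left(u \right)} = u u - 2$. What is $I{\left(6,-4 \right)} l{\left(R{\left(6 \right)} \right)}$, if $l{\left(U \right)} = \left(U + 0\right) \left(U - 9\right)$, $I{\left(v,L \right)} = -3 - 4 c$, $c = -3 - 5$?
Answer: $24650$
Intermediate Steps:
$c = -8$ ($c = -3 - 5 = -8$)
$I{\left(v,L \right)} = 29$ ($I{\left(v,L \right)} = -3 - -32 = -3 + 32 = 29$)
$R{\left(u \right)} = -2 + u^{2}$ ($R{\left(u \right)} = u^{2} - 2 = -2 + u^{2}$)
$l{\left(U \right)} = U \left(-9 + U\right)$
$I{\left(6,-4 \right)} l{\left(R{\left(6 \right)} \right)} = 29 \left(-2 + 6^{2}\right) \left(-9 - \left(2 - 6^{2}\right)\right) = 29 \left(-2 + 36\right) \left(-9 + \left(-2 + 36\right)\right) = 29 \cdot 34 \left(-9 + 34\right) = 29 \cdot 34 \cdot 25 = 29 \cdot 850 = 24650$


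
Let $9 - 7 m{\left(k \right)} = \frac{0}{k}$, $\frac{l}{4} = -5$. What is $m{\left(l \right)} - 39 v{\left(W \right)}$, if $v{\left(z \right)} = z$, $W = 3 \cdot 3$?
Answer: $- \frac{2448}{7} \approx -349.71$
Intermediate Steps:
$l = -20$ ($l = 4 \left(-5\right) = -20$)
$W = 9$
$m{\left(k \right)} = \frac{9}{7}$ ($m{\left(k \right)} = \frac{9}{7} - \frac{0 \frac{1}{k}}{7} = \frac{9}{7} - 0 = \frac{9}{7} + 0 = \frac{9}{7}$)
$m{\left(l \right)} - 39 v{\left(W \right)} = \frac{9}{7} - 351 = - \frac{2448}{7}$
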